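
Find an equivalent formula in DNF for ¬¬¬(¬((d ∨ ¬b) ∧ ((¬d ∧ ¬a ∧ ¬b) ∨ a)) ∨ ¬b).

d ∧ a ∧ b

¬¬¬(¬((d ∨ ¬b) ∧ ((¬d ∧ ¬a ∧ ¬b) ∨ a)) ∨ ¬b)
⇔ ¬(¬((d ∨ ¬b) ∧ ((¬d ∧ ¬a ∧ ¬b) ∨ a)) ∨ ¬b)   [double negation]
⇔ ¬¬((d ∨ ¬b) ∧ ((¬d ∧ ¬a ∧ ¬b) ∨ a)) ∧ ¬¬b   [De Morgan]
⇔ (d ∨ ¬b) ∧ ((¬d ∧ ¬a ∧ ¬b) ∨ a) ∧ ¬¬b   [double negation]
⇔ (d ∨ ¬b) ∧ ((¬d ∧ ¬a ∧ ¬b) ∨ a) ∧ b   [double negation]
⇔ (d ∧ ¬d ∧ ¬a ∧ ¬b ∧ b) ∨ (d ∧ a ∧ b) ∨ (¬b ∧ ¬d ∧ ¬a ∧ ¬b ∧ b) ∨ (¬b ∧ a ∧ b)   [distribute ∧ over ∨]
⇔ d ∧ a ∧ b   [simplify]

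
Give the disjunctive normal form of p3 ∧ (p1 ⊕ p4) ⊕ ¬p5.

p3 ∧ p1 ∧ ¬p4 ∧ p5 ∨ p3 ∧ ¬p1 ∧ p4 ∧ p5 ∨ ¬p3 ∧ ¬p5 ∨ ¬p1 ∧ ¬p4 ∧ ¬p5 ∨ p4 ∧ p1 ∧ ¬p5

p3 ∧ (p1 ⊕ p4) ⊕ ¬p5
≡ p3 ∧ (p1 ⊕ p4) ∧ ¬¬p5 ∨ ¬(p3 ∧ (p1 ⊕ p4)) ∧ ¬p5   [expand ⊕]
≡ p3 ∧ (p1 ∧ ¬p4 ∨ ¬p1 ∧ p4) ∧ ¬¬p5 ∨ ¬(p3 ∧ (p1 ⊕ p4)) ∧ ¬p5   [expand ⊕]
≡ p3 ∧ (p1 ∧ ¬p4 ∨ ¬p1 ∧ p4) ∧ ¬¬p5 ∨ ¬(p3 ∧ (p1 ∧ ¬p4 ∨ ¬p1 ∧ p4)) ∧ ¬p5   [expand ⊕]
≡ p3 ∧ (p1 ∧ ¬p4 ∨ ¬p1 ∧ p4) ∧ p5 ∨ ¬(p3 ∧ (p1 ∧ ¬p4 ∨ ¬p1 ∧ p4)) ∧ ¬p5   [double negation]
≡ p3 ∧ (p1 ∧ ¬p4 ∨ ¬p1 ∧ p4) ∧ p5 ∨ (¬p3 ∨ ¬(p1 ∧ ¬p4 ∨ ¬p1 ∧ p4)) ∧ ¬p5   [De Morgan]
≡ p3 ∧ (p1 ∧ ¬p4 ∨ ¬p1 ∧ p4) ∧ p5 ∨ (¬p3 ∨ ¬(p1 ∧ ¬p4) ∧ ¬(¬p1 ∧ p4)) ∧ ¬p5   [De Morgan]
≡ p3 ∧ (p1 ∧ ¬p4 ∨ ¬p1 ∧ p4) ∧ p5 ∨ (¬p3 ∨ (¬p1 ∨ ¬¬p4) ∧ ¬(¬p1 ∧ p4)) ∧ ¬p5   [De Morgan]
≡ p3 ∧ (p1 ∧ ¬p4 ∨ ¬p1 ∧ p4) ∧ p5 ∨ (¬p3 ∨ (¬p1 ∨ p4) ∧ ¬(¬p1 ∧ p4)) ∧ ¬p5   [double negation]
≡ p3 ∧ (p1 ∧ ¬p4 ∨ ¬p1 ∧ p4) ∧ p5 ∨ (¬p3 ∨ (¬p1 ∨ p4) ∧ (¬¬p1 ∨ ¬p4)) ∧ ¬p5   [De Morgan]
≡ p3 ∧ (p1 ∧ ¬p4 ∨ ¬p1 ∧ p4) ∧ p5 ∨ (¬p3 ∨ (¬p1 ∨ p4) ∧ (p1 ∨ ¬p4)) ∧ ¬p5   [double negation]
≡ p3 ∧ p1 ∧ ¬p4 ∧ p5 ∨ p3 ∧ ¬p1 ∧ p4 ∧ p5 ∨ ¬p3 ∧ ¬p5 ∨ ¬p1 ∧ p1 ∧ ¬p5 ∨ ¬p1 ∧ ¬p4 ∧ ¬p5 ∨ p4 ∧ p1 ∧ ¬p5 ∨ p4 ∧ ¬p4 ∧ ¬p5   [distribute ∧ over ∨]
≡ p3 ∧ p1 ∧ ¬p4 ∧ p5 ∨ p3 ∧ ¬p1 ∧ p4 ∧ p5 ∨ ¬p3 ∧ ¬p5 ∨ ¬p1 ∧ ¬p4 ∧ ¬p5 ∨ p4 ∧ p1 ∧ ¬p5   [simplify]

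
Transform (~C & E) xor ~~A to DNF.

(~C & E) xor ~~A
≡ (~C & E & ~~~A) | (~(~C & E) & ~~A)   — expand xor
≡ (~C & E & ~A) | (~(~C & E) & ~~A)   — double negation
≡ (~C & E & ~A) | ((~~C | ~E) & ~~A)   — De Morgan
≡ (~C & E & ~A) | ((C | ~E) & ~~A)   — double negation
≡ (~C & E & ~A) | ((C | ~E) & A)   — double negation
≡ (~C & E & ~A) | (C & A) | (~E & A)   — distribute & over |

(~C & E & ~A) | (C & A) | (~E & A)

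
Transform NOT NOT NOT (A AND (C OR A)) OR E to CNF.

NOT A OR E

NOT NOT NOT (A AND (C OR A)) OR E
≡ NOT (A AND (C OR A)) OR E   [double negation]
≡ NOT A OR NOT (C OR A) OR E   [De Morgan]
≡ NOT A OR (NOT C AND NOT A) OR E   [De Morgan]
≡ (NOT A OR NOT C OR E) AND (NOT A OR NOT A OR E)   [distribute OR over AND]
≡ NOT A OR E   [simplify]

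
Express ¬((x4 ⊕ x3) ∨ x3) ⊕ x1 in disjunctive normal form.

¬((x4 ⊕ x3) ∨ x3) ⊕ x1
≡ (¬((x4 ⊕ x3) ∨ x3) ∧ ¬x1) ∨ (¬¬((x4 ⊕ x3) ∨ x3) ∧ x1)   [expand ⊕]
≡ (¬((x4 ∧ ¬x3) ∨ (¬x4 ∧ x3) ∨ x3) ∧ ¬x1) ∨ (¬¬((x4 ⊕ x3) ∨ x3) ∧ x1)   [expand ⊕]
≡ (¬((x4 ∧ ¬x3) ∨ (¬x4 ∧ x3) ∨ x3) ∧ ¬x1) ∨ (¬¬((x4 ∧ ¬x3) ∨ (¬x4 ∧ x3) ∨ x3) ∧ x1)   [expand ⊕]
≡ (¬(x4 ∧ ¬x3) ∧ ¬(¬x4 ∧ x3) ∧ ¬x3 ∧ ¬x1) ∨ (¬¬((x4 ∧ ¬x3) ∨ (¬x4 ∧ x3) ∨ x3) ∧ x1)   [De Morgan]
≡ ((¬x4 ∨ ¬¬x3) ∧ ¬(¬x4 ∧ x3) ∧ ¬x3 ∧ ¬x1) ∨ (¬¬((x4 ∧ ¬x3) ∨ (¬x4 ∧ x3) ∨ x3) ∧ x1)   [De Morgan]
≡ ((¬x4 ∨ x3) ∧ ¬(¬x4 ∧ x3) ∧ ¬x3 ∧ ¬x1) ∨ (¬¬((x4 ∧ ¬x3) ∨ (¬x4 ∧ x3) ∨ x3) ∧ x1)   [double negation]
≡ ((¬x4 ∨ x3) ∧ (¬¬x4 ∨ ¬x3) ∧ ¬x3 ∧ ¬x1) ∨ (¬¬((x4 ∧ ¬x3) ∨ (¬x4 ∧ x3) ∨ x3) ∧ x1)   [De Morgan]
≡ ((¬x4 ∨ x3) ∧ (x4 ∨ ¬x3) ∧ ¬x3 ∧ ¬x1) ∨ (¬¬((x4 ∧ ¬x3) ∨ (¬x4 ∧ x3) ∨ x3) ∧ x1)   [double negation]
≡ ((¬x4 ∨ x3) ∧ (x4 ∨ ¬x3) ∧ ¬x3 ∧ ¬x1) ∨ (((x4 ∧ ¬x3) ∨ (¬x4 ∧ x3) ∨ x3) ∧ x1)   [double negation]
≡ (¬x4 ∧ x4 ∧ ¬x3 ∧ ¬x1) ∨ (¬x4 ∧ ¬x3 ∧ ¬x3 ∧ ¬x1) ∨ (x3 ∧ x4 ∧ ¬x3 ∧ ¬x1) ∨ (x3 ∧ ¬x3 ∧ ¬x3 ∧ ¬x1) ∨ (x4 ∧ ¬x3 ∧ x1) ∨ (¬x4 ∧ x3 ∧ x1) ∨ (x3 ∧ x1)   [distribute ∧ over ∨]
≡ (¬x4 ∧ ¬x3 ∧ ¬x1) ∨ (x4 ∧ ¬x3 ∧ x1) ∨ (x3 ∧ x1)   [simplify]

(¬x4 ∧ ¬x3 ∧ ¬x1) ∨ (x4 ∧ ¬x3 ∧ x1) ∨ (x3 ∧ x1)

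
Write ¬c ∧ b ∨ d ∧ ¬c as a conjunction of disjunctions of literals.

¬c ∧ (b ∨ d)

¬c ∧ b ∨ d ∧ ¬c
≡ (¬c ∨ d) ∧ (¬c ∨ ¬c) ∧ (b ∨ d) ∧ (b ∨ ¬c)   [distribute ∨ over ∧]
≡ ¬c ∧ (b ∨ d)   [simplify]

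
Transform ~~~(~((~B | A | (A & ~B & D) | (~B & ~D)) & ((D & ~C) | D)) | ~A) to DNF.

~~~(~((~B | A | (A & ~B & D) | (~B & ~D)) & ((D & ~C) | D)) | ~A)
⇔ ~(~((~B | A | (A & ~B & D) | (~B & ~D)) & ((D & ~C) | D)) | ~A)   [double negation]
⇔ ~~((~B | A | (A & ~B & D) | (~B & ~D)) & ((D & ~C) | D)) & ~~A   [De Morgan]
⇔ (~B | A | (A & ~B & D) | (~B & ~D)) & ((D & ~C) | D) & ~~A   [double negation]
⇔ (~B | A | (A & ~B & D) | (~B & ~D)) & ((D & ~C) | D) & A   [double negation]
⇔ (~B & D & ~C & A) | (~B & D & A) | (A & D & ~C & A) | (A & D & A) | (A & ~B & D & D & ~C & A) | (A & ~B & D & D & A) | (~B & ~D & D & ~C & A) | (~B & ~D & D & A)   [distribute & over |]
⇔ A & D   [simplify]

A & D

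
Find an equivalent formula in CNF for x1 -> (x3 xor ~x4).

x1 -> (x3 xor ~x4)
≡ ~x1 | (x3 xor ~x4)   [eliminate ->]
≡ ~x1 | ((x3 | ~x4) & ~(x3 & ~x4))   [expand xor]
≡ ~x1 | ((x3 | ~x4) & (~x3 | ~~x4))   [De Morgan]
≡ ~x1 | ((x3 | ~x4) & (~x3 | x4))   [double negation]
≡ (~x1 | x3 | ~x4) & (~x1 | ~x3 | x4)   [distribute | over &]

(~x1 | x3 | ~x4) & (~x1 | ~x3 | x4)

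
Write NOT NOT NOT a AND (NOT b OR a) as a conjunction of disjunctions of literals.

NOT NOT NOT a AND (NOT b OR a)
⇔ NOT a AND (NOT b OR a)   (double negation)

NOT a AND (NOT b OR a)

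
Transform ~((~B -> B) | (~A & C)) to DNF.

~((~B -> B) | (~A & C))
≡ ~(~~B | B | (~A & C))   [eliminate ->]
≡ ~~~B & ~B & ~(~A & C)   [De Morgan]
≡ ~B & ~B & ~(~A & C)   [double negation]
≡ ~B & ~B & (~~A | ~C)   [De Morgan]
≡ ~B & ~B & (A | ~C)   [double negation]
≡ (~B & ~B & A) | (~B & ~B & ~C)   [distribute & over |]
≡ (~B & A) | (~B & ~C)   [simplify]

(~B & A) | (~B & ~C)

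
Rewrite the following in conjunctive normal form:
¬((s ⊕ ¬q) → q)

¬((s ⊕ ¬q) → q)
≡ ¬(¬(s ⊕ ¬q) ∨ q)   — eliminate →
≡ ¬(¬((s ∨ ¬q) ∧ ¬(s ∧ ¬q)) ∨ q)   — expand ⊕
≡ ¬¬((s ∨ ¬q) ∧ ¬(s ∧ ¬q)) ∧ ¬q   — De Morgan
≡ (s ∨ ¬q) ∧ ¬(s ∧ ¬q) ∧ ¬q   — double negation
≡ (s ∨ ¬q) ∧ (¬s ∨ ¬¬q) ∧ ¬q   — De Morgan
≡ (s ∨ ¬q) ∧ (¬s ∨ q) ∧ ¬q   — double negation
≡ (¬s ∨ q) ∧ ¬q   — simplify

(¬s ∨ q) ∧ ¬q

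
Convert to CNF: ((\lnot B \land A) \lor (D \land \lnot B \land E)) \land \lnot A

\lnot B \land (A \lor D) \land (A \lor E) \land \lnot A

((\lnot B \land A) \lor (D \land \lnot B \land E)) \land \lnot A
= (\lnot B \lor D) \land (\lnot B \lor \lnot B) \land (\lnot B \lor E) \land (A \lor D) \land (A \lor \lnot B) \land (A \lor E) \land \lnot A
= \lnot B \land (A \lor D) \land (A \lor E) \land \lnot A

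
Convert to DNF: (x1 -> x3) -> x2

(x1 -> x3) -> x2
= ~(x1 -> x3) | x2   [eliminate ->]
= ~(~x1 | x3) | x2   [eliminate ->]
= (~~x1 & ~x3) | x2   [De Morgan]
= (x1 & ~x3) | x2   [double negation]

(x1 & ~x3) | x2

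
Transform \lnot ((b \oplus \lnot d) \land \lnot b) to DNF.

(\lnot b \land d) \lor b

\lnot ((b \oplus \lnot d) \land \lnot b)
≡ \lnot (((b \land \lnot \lnot d) \lor (\lnot b \land \lnot d)) \land \lnot b)   [expand \oplus]
≡ \lnot ((b \land \lnot \lnot d) \lor (\lnot b \land \lnot d)) \lor \lnot \lnot b   [De Morgan]
≡ (\lnot (b \land \lnot \lnot d) \land \lnot (\lnot b \land \lnot d)) \lor \lnot \lnot b   [De Morgan]
≡ ((\lnot b \lor \lnot \lnot \lnot d) \land \lnot (\lnot b \land \lnot d)) \lor \lnot \lnot b   [De Morgan]
≡ ((\lnot b \lor \lnot d) \land \lnot (\lnot b \land \lnot d)) \lor \lnot \lnot b   [double negation]
≡ ((\lnot b \lor \lnot d) \land (\lnot \lnot b \lor \lnot \lnot d)) \lor \lnot \lnot b   [De Morgan]
≡ ((\lnot b \lor \lnot d) \land (b \lor \lnot \lnot d)) \lor \lnot \lnot b   [double negation]
≡ ((\lnot b \lor \lnot d) \land (b \lor d)) \lor \lnot \lnot b   [double negation]
≡ ((\lnot b \lor \lnot d) \land (b \lor d)) \lor b   [double negation]
≡ (\lnot b \land b) \lor (\lnot b \land d) \lor (\lnot d \land b) \lor (\lnot d \land d) \lor b   [distribute \land over \lor]
≡ (\lnot b \land d) \lor b   [simplify]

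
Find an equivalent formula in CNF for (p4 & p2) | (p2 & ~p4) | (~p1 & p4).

(p4 | p2) & (p2 | ~p1)

(p4 & p2) | (p2 & ~p4) | (~p1 & p4)
⇔ (p4 | p2 | ~p1) & (p4 | p2 | p4) & (p4 | ~p4 | ~p1) & (p4 | ~p4 | p4) & (p2 | p2 | ~p1) & (p2 | p2 | p4) & (p2 | ~p4 | ~p1) & (p2 | ~p4 | p4)   — distribute | over &
⇔ (p4 | p2) & (p2 | ~p1)   — simplify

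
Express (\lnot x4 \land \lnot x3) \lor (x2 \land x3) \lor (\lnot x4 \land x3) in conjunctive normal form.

(\lnot x4 \lor x2) \land (\lnot x4 \lor x3)

(\lnot x4 \land \lnot x3) \lor (x2 \land x3) \lor (\lnot x4 \land x3)
≡ (\lnot x4 \lor x2 \lor \lnot x4) \land (\lnot x4 \lor x2 \lor x3) \land (\lnot x4 \lor x3 \lor \lnot x4) \land (\lnot x4 \lor x3 \lor x3) \land (\lnot x3 \lor x2 \lor \lnot x4) \land (\lnot x3 \lor x2 \lor x3) \land (\lnot x3 \lor x3 \lor \lnot x4) \land (\lnot x3 \lor x3 \lor x3)   [distribute \lor over \land]
≡ (\lnot x4 \lor x2) \land (\lnot x4 \lor x3)   [simplify]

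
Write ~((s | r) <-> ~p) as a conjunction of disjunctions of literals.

~((s | r) <-> ~p)
= ~(((s | r) -> ~p) & (~p -> (s | r)))   — eliminate <->
= ~((~(s | r) | ~p) & (~p -> (s | r)))   — eliminate ->
= ~((~(s | r) | ~p) & (~~p | s | r))   — eliminate ->
= ~(~(s | r) | ~p) | ~(~~p | s | r)   — De Morgan
= (~~(s | r) & ~~p) | ~(~~p | s | r)   — De Morgan
= ((s | r) & ~~p) | ~(~~p | s | r)   — double negation
= ((s | r) & p) | ~(~~p | s | r)   — double negation
= ((s | r) & p) | (~~~p & ~s & ~r)   — De Morgan
= ((s | r) & p) | (~p & ~s & ~r)   — double negation
= (s | r | ~p) & (s | r | ~s) & (s | r | ~r) & (p | ~p) & (p | ~s) & (p | ~r)   — distribute | over &
= (s | r | ~p) & (p | ~s) & (p | ~r)   — simplify

(s | r | ~p) & (p | ~s) & (p | ~r)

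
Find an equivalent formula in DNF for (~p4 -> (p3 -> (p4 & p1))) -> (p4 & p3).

(~p4 & p3) | (p4 & p3)

(~p4 -> (p3 -> (p4 & p1))) -> (p4 & p3)
= ~(~p4 -> (p3 -> (p4 & p1))) | (p4 & p3)
= ~(~~p4 | (p3 -> (p4 & p1))) | (p4 & p3)
= ~(~~p4 | ~p3 | (p4 & p1)) | (p4 & p3)
= (~~~p4 & ~~p3 & ~(p4 & p1)) | (p4 & p3)
= (~p4 & ~~p3 & ~(p4 & p1)) | (p4 & p3)
= (~p4 & p3 & ~(p4 & p1)) | (p4 & p3)
= (~p4 & p3 & (~p4 | ~p1)) | (p4 & p3)
= (~p4 & p3 & ~p4) | (~p4 & p3 & ~p1) | (p4 & p3)
= (~p4 & p3) | (p4 & p3)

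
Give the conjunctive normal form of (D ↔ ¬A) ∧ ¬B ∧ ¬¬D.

(D ↔ ¬A) ∧ ¬B ∧ ¬¬D
≡ (D → ¬A) ∧ (¬A → D) ∧ ¬B ∧ ¬¬D   (eliminate ↔)
≡ (¬D ∨ ¬A) ∧ (¬A → D) ∧ ¬B ∧ ¬¬D   (eliminate →)
≡ (¬D ∨ ¬A) ∧ (¬¬A ∨ D) ∧ ¬B ∧ ¬¬D   (eliminate →)
≡ (¬D ∨ ¬A) ∧ (A ∨ D) ∧ ¬B ∧ ¬¬D   (double negation)
≡ (¬D ∨ ¬A) ∧ (A ∨ D) ∧ ¬B ∧ D   (double negation)
≡ (¬D ∨ ¬A) ∧ ¬B ∧ D   (simplify)

(¬D ∨ ¬A) ∧ ¬B ∧ D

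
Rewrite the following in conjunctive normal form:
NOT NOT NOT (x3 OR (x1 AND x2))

NOT NOT NOT (x3 OR (x1 AND x2))
≡ NOT (x3 OR (x1 AND x2))   [double negation]
≡ NOT x3 AND NOT (x1 AND x2)   [De Morgan]
≡ NOT x3 AND (NOT x1 OR NOT x2)   [De Morgan]

NOT x3 AND (NOT x1 OR NOT x2)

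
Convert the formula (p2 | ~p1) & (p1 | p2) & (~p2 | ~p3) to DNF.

p2 & ~p3

(p2 | ~p1) & (p1 | p2) & (~p2 | ~p3)
⇔ (p2 & p1 & ~p2) | (p2 & p1 & ~p3) | (p2 & p2 & ~p2) | (p2 & p2 & ~p3) | (~p1 & p1 & ~p2) | (~p1 & p1 & ~p3) | (~p1 & p2 & ~p2) | (~p1 & p2 & ~p3)   [distribute & over |]
⇔ p2 & ~p3   [simplify]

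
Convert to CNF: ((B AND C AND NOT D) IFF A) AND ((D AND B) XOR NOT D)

(NOT B OR NOT C OR D OR A) AND (NOT A OR B) AND (NOT A OR C) AND (NOT A OR NOT D) AND (B OR NOT D)

((B AND C AND NOT D) IFF A) AND ((D AND B) XOR NOT D)
= ((B AND C AND NOT D) IMPLIES A) AND (A IMPLIES (B AND C AND NOT D)) AND ((D AND B) XOR NOT D)   (eliminate IFF)
= (NOT (B AND C AND NOT D) OR A) AND (A IMPLIES (B AND C AND NOT D)) AND ((D AND B) XOR NOT D)   (eliminate IMPLIES)
= (NOT (B AND C AND NOT D) OR A) AND (NOT A OR (B AND C AND NOT D)) AND ((D AND B) XOR NOT D)   (eliminate IMPLIES)
= (NOT (B AND C AND NOT D) OR A) AND (NOT A OR (B AND C AND NOT D)) AND ((D AND B) OR NOT D) AND NOT (D AND B AND NOT D)   (expand XOR)
= (NOT B OR NOT C OR NOT NOT D OR A) AND (NOT A OR (B AND C AND NOT D)) AND ((D AND B) OR NOT D) AND NOT (D AND B AND NOT D)   (De Morgan)
= (NOT B OR NOT C OR D OR A) AND (NOT A OR (B AND C AND NOT D)) AND ((D AND B) OR NOT D) AND NOT (D AND B AND NOT D)   (double negation)
= (NOT B OR NOT C OR D OR A) AND (NOT A OR (B AND C AND NOT D)) AND ((D AND B) OR NOT D) AND (NOT D OR NOT B OR NOT NOT D)   (De Morgan)
= (NOT B OR NOT C OR D OR A) AND (NOT A OR (B AND C AND NOT D)) AND ((D AND B) OR NOT D) AND (NOT D OR NOT B OR D)   (double negation)
= (NOT B OR NOT C OR D OR A) AND (NOT A OR B) AND (NOT A OR C) AND (NOT A OR NOT D) AND (D OR NOT D) AND (B OR NOT D) AND (NOT D OR NOT B OR D)   (distribute OR over AND)
= (NOT B OR NOT C OR D OR A) AND (NOT A OR B) AND (NOT A OR C) AND (NOT A OR NOT D) AND (B OR NOT D)   (simplify)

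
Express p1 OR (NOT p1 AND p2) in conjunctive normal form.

p1 OR p2

p1 OR (NOT p1 AND p2)
= (p1 OR NOT p1) AND (p1 OR p2)   [distribute OR over AND]
= p1 OR p2   [simplify]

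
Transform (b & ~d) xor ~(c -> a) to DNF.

(b & ~d & ~c) | (b & ~d & a) | (~b & c & ~a) | (d & c & ~a)

(b & ~d) xor ~(c -> a)
⇔ (b & ~d & ~~(c -> a)) | (~(b & ~d) & ~(c -> a))   [expand xor]
⇔ (b & ~d & ~~(~c | a)) | (~(b & ~d) & ~(c -> a))   [eliminate ->]
⇔ (b & ~d & ~~(~c | a)) | (~(b & ~d) & ~(~c | a))   [eliminate ->]
⇔ (b & ~d & (~c | a)) | (~(b & ~d) & ~(~c | a))   [double negation]
⇔ (b & ~d & (~c | a)) | ((~b | ~~d) & ~(~c | a))   [De Morgan]
⇔ (b & ~d & (~c | a)) | ((~b | d) & ~(~c | a))   [double negation]
⇔ (b & ~d & (~c | a)) | ((~b | d) & ~~c & ~a)   [De Morgan]
⇔ (b & ~d & (~c | a)) | ((~b | d) & c & ~a)   [double negation]
⇔ (b & ~d & ~c) | (b & ~d & a) | (~b & c & ~a) | (d & c & ~a)   [distribute & over |]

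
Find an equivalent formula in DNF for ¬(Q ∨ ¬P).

¬(Q ∨ ¬P)
= ¬Q ∧ ¬¬P   — De Morgan
= ¬Q ∧ P   — double negation

¬Q ∧ P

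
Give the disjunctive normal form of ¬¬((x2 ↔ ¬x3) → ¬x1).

(x2 ∧ x3) ∨ (¬x3 ∧ ¬x2) ∨ ¬x1

¬¬((x2 ↔ ¬x3) → ¬x1)
≡ ¬¬(¬(x2 ↔ ¬x3) ∨ ¬x1)   (eliminate →)
≡ ¬¬(¬((x2 → ¬x3) ∧ (¬x3 → x2)) ∨ ¬x1)   (eliminate ↔)
≡ ¬¬(¬((¬x2 ∨ ¬x3) ∧ (¬x3 → x2)) ∨ ¬x1)   (eliminate →)
≡ ¬¬(¬((¬x2 ∨ ¬x3) ∧ (¬¬x3 ∨ x2)) ∨ ¬x1)   (eliminate →)
≡ ¬((¬x2 ∨ ¬x3) ∧ (¬¬x3 ∨ x2)) ∨ ¬x1   (double negation)
≡ ¬(¬x2 ∨ ¬x3) ∨ ¬(¬¬x3 ∨ x2) ∨ ¬x1   (De Morgan)
≡ (¬¬x2 ∧ ¬¬x3) ∨ ¬(¬¬x3 ∨ x2) ∨ ¬x1   (De Morgan)
≡ (x2 ∧ ¬¬x3) ∨ ¬(¬¬x3 ∨ x2) ∨ ¬x1   (double negation)
≡ (x2 ∧ x3) ∨ ¬(¬¬x3 ∨ x2) ∨ ¬x1   (double negation)
≡ (x2 ∧ x3) ∨ (¬¬¬x3 ∧ ¬x2) ∨ ¬x1   (De Morgan)
≡ (x2 ∧ x3) ∨ (¬x3 ∧ ¬x2) ∨ ¬x1   (double negation)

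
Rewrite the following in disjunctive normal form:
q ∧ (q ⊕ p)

q ∧ ¬p

q ∧ (q ⊕ p)
≡ q ∧ ((q ∧ ¬p) ∨ (¬q ∧ p))   [expand ⊕]
≡ (q ∧ q ∧ ¬p) ∨ (q ∧ ¬q ∧ p)   [distribute ∧ over ∨]
≡ q ∧ ¬p   [simplify]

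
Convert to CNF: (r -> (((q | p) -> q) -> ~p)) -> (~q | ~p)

(r -> (((q | p) -> q) -> ~p)) -> (~q | ~p)
≡ ~(r -> (((q | p) -> q) -> ~p)) | ~q | ~p   [eliminate ->]
≡ ~(~r | (((q | p) -> q) -> ~p)) | ~q | ~p   [eliminate ->]
≡ ~(~r | ~((q | p) -> q) | ~p) | ~q | ~p   [eliminate ->]
≡ ~(~r | ~(~(q | p) | q) | ~p) | ~q | ~p   [eliminate ->]
≡ (~~r & ~~(~(q | p) | q) & ~~p) | ~q | ~p   [De Morgan]
≡ (r & ~~(~(q | p) | q) & ~~p) | ~q | ~p   [double negation]
≡ (r & (~(q | p) | q) & ~~p) | ~q | ~p   [double negation]
≡ (r & ((~q & ~p) | q) & ~~p) | ~q | ~p   [De Morgan]
≡ (r & ((~q & ~p) | q) & p) | ~q | ~p   [double negation]
≡ (r | ~q | ~p) & (~q | q | ~q | ~p) & (~p | q | ~q | ~p) & (p | ~q | ~p)   [distribute | over &]
≡ r | ~q | ~p   [simplify]

r | ~q | ~p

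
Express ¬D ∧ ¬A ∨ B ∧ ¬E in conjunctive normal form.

¬D ∧ ¬A ∨ B ∧ ¬E
= (¬D ∨ B) ∧ (¬D ∨ ¬E) ∧ (¬A ∨ B) ∧ (¬A ∨ ¬E)   (distribute ∨ over ∧)

(¬D ∨ B) ∧ (¬D ∨ ¬E) ∧ (¬A ∨ B) ∧ (¬A ∨ ¬E)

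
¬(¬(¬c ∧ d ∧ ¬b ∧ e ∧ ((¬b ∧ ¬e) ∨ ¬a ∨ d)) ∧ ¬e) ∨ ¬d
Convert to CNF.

¬(¬(¬c ∧ d ∧ ¬b ∧ e ∧ ((¬b ∧ ¬e) ∨ ¬a ∨ d)) ∧ ¬e) ∨ ¬d
⇔ ¬¬(¬c ∧ d ∧ ¬b ∧ e ∧ ((¬b ∧ ¬e) ∨ ¬a ∨ d)) ∨ ¬¬e ∨ ¬d   [De Morgan]
⇔ (¬c ∧ d ∧ ¬b ∧ e ∧ ((¬b ∧ ¬e) ∨ ¬a ∨ d)) ∨ ¬¬e ∨ ¬d   [double negation]
⇔ (¬c ∧ d ∧ ¬b ∧ e ∧ ((¬b ∧ ¬e) ∨ ¬a ∨ d)) ∨ e ∨ ¬d   [double negation]
⇔ (¬c ∨ e ∨ ¬d) ∧ (d ∨ e ∨ ¬d) ∧ (¬b ∨ e ∨ ¬d) ∧ (e ∨ e ∨ ¬d) ∧ (¬b ∨ ¬a ∨ d ∨ e ∨ ¬d) ∧ (¬e ∨ ¬a ∨ d ∨ e ∨ ¬d)   [distribute ∨ over ∧]
⇔ e ∨ ¬d   [simplify]

e ∨ ¬d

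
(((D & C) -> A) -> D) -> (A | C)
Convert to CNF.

~D | A | C

(((D & C) -> A) -> D) -> (A | C)
≡ ~(((D & C) -> A) -> D) | A | C   [eliminate ->]
≡ ~(~((D & C) -> A) | D) | A | C   [eliminate ->]
≡ ~(~(~(D & C) | A) | D) | A | C   [eliminate ->]
≡ (~~(~(D & C) | A) & ~D) | A | C   [De Morgan]
≡ ((~(D & C) | A) & ~D) | A | C   [double negation]
≡ ((~D | ~C | A) & ~D) | A | C   [De Morgan]
≡ (~D | ~C | A | A | C) & (~D | A | C)   [distribute | over &]
≡ ~D | A | C   [simplify]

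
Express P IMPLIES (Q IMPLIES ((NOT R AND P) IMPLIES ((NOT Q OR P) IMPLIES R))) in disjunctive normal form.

P IMPLIES (Q IMPLIES ((NOT R AND P) IMPLIES ((NOT Q OR P) IMPLIES R)))
≡ NOT P OR (Q IMPLIES ((NOT R AND P) IMPLIES ((NOT Q OR P) IMPLIES R)))   [eliminate IMPLIES]
≡ NOT P OR NOT Q OR ((NOT R AND P) IMPLIES ((NOT Q OR P) IMPLIES R))   [eliminate IMPLIES]
≡ NOT P OR NOT Q OR NOT (NOT R AND P) OR ((NOT Q OR P) IMPLIES R)   [eliminate IMPLIES]
≡ NOT P OR NOT Q OR NOT (NOT R AND P) OR NOT (NOT Q OR P) OR R   [eliminate IMPLIES]
≡ NOT P OR NOT Q OR NOT NOT R OR NOT P OR NOT (NOT Q OR P) OR R   [De Morgan]
≡ NOT P OR NOT Q OR R OR NOT P OR NOT (NOT Q OR P) OR R   [double negation]
≡ NOT P OR NOT Q OR R OR NOT P OR (NOT NOT Q AND NOT P) OR R   [De Morgan]
≡ NOT P OR NOT Q OR R OR NOT P OR (Q AND NOT P) OR R   [double negation]
≡ NOT P OR NOT Q OR R   [simplify]

NOT P OR NOT Q OR R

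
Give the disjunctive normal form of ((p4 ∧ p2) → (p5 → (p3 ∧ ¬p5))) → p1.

(p4 ∧ p2 ∧ p5) ∨ p1

((p4 ∧ p2) → (p5 → (p3 ∧ ¬p5))) → p1
≡ ¬((p4 ∧ p2) → (p5 → (p3 ∧ ¬p5))) ∨ p1   — eliminate →
≡ ¬(¬(p4 ∧ p2) ∨ (p5 → (p3 ∧ ¬p5))) ∨ p1   — eliminate →
≡ ¬(¬(p4 ∧ p2) ∨ ¬p5 ∨ (p3 ∧ ¬p5)) ∨ p1   — eliminate →
≡ (¬¬(p4 ∧ p2) ∧ ¬¬p5 ∧ ¬(p3 ∧ ¬p5)) ∨ p1   — De Morgan
≡ (p4 ∧ p2 ∧ ¬¬p5 ∧ ¬(p3 ∧ ¬p5)) ∨ p1   — double negation
≡ (p4 ∧ p2 ∧ p5 ∧ ¬(p3 ∧ ¬p5)) ∨ p1   — double negation
≡ (p4 ∧ p2 ∧ p5 ∧ (¬p3 ∨ ¬¬p5)) ∨ p1   — De Morgan
≡ (p4 ∧ p2 ∧ p5 ∧ (¬p3 ∨ p5)) ∨ p1   — double negation
≡ (p4 ∧ p2 ∧ p5 ∧ ¬p3) ∨ (p4 ∧ p2 ∧ p5 ∧ p5) ∨ p1   — distribute ∧ over ∨
≡ (p4 ∧ p2 ∧ p5) ∨ p1   — simplify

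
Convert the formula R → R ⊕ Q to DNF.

R → R ⊕ Q
⇔ ¬R ∨ (R ⊕ Q)
⇔ ¬R ∨ R ∧ ¬Q ∨ ¬R ∧ Q
⇔ ¬R ∨ R ∧ ¬Q

¬R ∨ R ∧ ¬Q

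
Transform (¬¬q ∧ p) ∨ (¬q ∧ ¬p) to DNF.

(q ∧ p) ∨ (¬q ∧ ¬p)

(¬¬q ∧ p) ∨ (¬q ∧ ¬p)
≡ (q ∧ p) ∨ (¬q ∧ ¬p)   (double negation)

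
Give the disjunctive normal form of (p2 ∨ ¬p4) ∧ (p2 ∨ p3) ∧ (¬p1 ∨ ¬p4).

(p2 ∧ ¬p1) ∨ (p2 ∧ ¬p4) ∨ (¬p4 ∧ p3)

(p2 ∨ ¬p4) ∧ (p2 ∨ p3) ∧ (¬p1 ∨ ¬p4)
= (p2 ∧ p2 ∧ ¬p1) ∨ (p2 ∧ p2 ∧ ¬p4) ∨ (p2 ∧ p3 ∧ ¬p1) ∨ (p2 ∧ p3 ∧ ¬p4) ∨ (¬p4 ∧ p2 ∧ ¬p1) ∨ (¬p4 ∧ p2 ∧ ¬p4) ∨ (¬p4 ∧ p3 ∧ ¬p1) ∨ (¬p4 ∧ p3 ∧ ¬p4)   [distribute ∧ over ∨]
= (p2 ∧ ¬p1) ∨ (p2 ∧ ¬p4) ∨ (¬p4 ∧ p3)   [simplify]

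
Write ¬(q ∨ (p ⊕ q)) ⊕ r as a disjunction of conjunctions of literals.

(¬q ∧ ¬p ∧ ¬r) ∨ (q ∧ r) ∨ (p ∧ ¬q ∧ r)

¬(q ∨ (p ⊕ q)) ⊕ r
≡ (¬(q ∨ (p ⊕ q)) ∧ ¬r) ∨ (¬¬(q ∨ (p ⊕ q)) ∧ r)   (expand ⊕)
≡ (¬(q ∨ (p ∧ ¬q) ∨ (¬p ∧ q)) ∧ ¬r) ∨ (¬¬(q ∨ (p ⊕ q)) ∧ r)   (expand ⊕)
≡ (¬(q ∨ (p ∧ ¬q) ∨ (¬p ∧ q)) ∧ ¬r) ∨ (¬¬(q ∨ (p ∧ ¬q) ∨ (¬p ∧ q)) ∧ r)   (expand ⊕)
≡ (¬q ∧ ¬(p ∧ ¬q) ∧ ¬(¬p ∧ q) ∧ ¬r) ∨ (¬¬(q ∨ (p ∧ ¬q) ∨ (¬p ∧ q)) ∧ r)   (De Morgan)
≡ (¬q ∧ (¬p ∨ ¬¬q) ∧ ¬(¬p ∧ q) ∧ ¬r) ∨ (¬¬(q ∨ (p ∧ ¬q) ∨ (¬p ∧ q)) ∧ r)   (De Morgan)
≡ (¬q ∧ (¬p ∨ q) ∧ ¬(¬p ∧ q) ∧ ¬r) ∨ (¬¬(q ∨ (p ∧ ¬q) ∨ (¬p ∧ q)) ∧ r)   (double negation)
≡ (¬q ∧ (¬p ∨ q) ∧ (¬¬p ∨ ¬q) ∧ ¬r) ∨ (¬¬(q ∨ (p ∧ ¬q) ∨ (¬p ∧ q)) ∧ r)   (De Morgan)
≡ (¬q ∧ (¬p ∨ q) ∧ (p ∨ ¬q) ∧ ¬r) ∨ (¬¬(q ∨ (p ∧ ¬q) ∨ (¬p ∧ q)) ∧ r)   (double negation)
≡ (¬q ∧ (¬p ∨ q) ∧ (p ∨ ¬q) ∧ ¬r) ∨ ((q ∨ (p ∧ ¬q) ∨ (¬p ∧ q)) ∧ r)   (double negation)
≡ (¬q ∧ ¬p ∧ p ∧ ¬r) ∨ (¬q ∧ ¬p ∧ ¬q ∧ ¬r) ∨ (¬q ∧ q ∧ p ∧ ¬r) ∨ (¬q ∧ q ∧ ¬q ∧ ¬r) ∨ (q ∧ r) ∨ (p ∧ ¬q ∧ r) ∨ (¬p ∧ q ∧ r)   (distribute ∧ over ∨)
≡ (¬q ∧ ¬p ∧ ¬r) ∨ (q ∧ r) ∨ (p ∧ ¬q ∧ r)   (simplify)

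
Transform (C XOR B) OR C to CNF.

(C XOR B) OR C
≡ ((C OR B) AND NOT (C AND B)) OR C   [expand XOR]
≡ ((C OR B) AND (NOT C OR NOT B)) OR C   [De Morgan]
≡ (C OR B OR C) AND (NOT C OR NOT B OR C)   [distribute OR over AND]
≡ C OR B   [simplify]

C OR B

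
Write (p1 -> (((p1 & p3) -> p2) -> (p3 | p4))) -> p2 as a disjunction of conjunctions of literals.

(p1 & ~p3 & ~p4) | p2

(p1 -> (((p1 & p3) -> p2) -> (p3 | p4))) -> p2
≡ ~(p1 -> (((p1 & p3) -> p2) -> (p3 | p4))) | p2   — eliminate ->
≡ ~(~p1 | (((p1 & p3) -> p2) -> (p3 | p4))) | p2   — eliminate ->
≡ ~(~p1 | ~((p1 & p3) -> p2) | p3 | p4) | p2   — eliminate ->
≡ ~(~p1 | ~(~(p1 & p3) | p2) | p3 | p4) | p2   — eliminate ->
≡ (~~p1 & ~~(~(p1 & p3) | p2) & ~p3 & ~p4) | p2   — De Morgan
≡ (p1 & ~~(~(p1 & p3) | p2) & ~p3 & ~p4) | p2   — double negation
≡ (p1 & (~(p1 & p3) | p2) & ~p3 & ~p4) | p2   — double negation
≡ (p1 & (~p1 | ~p3 | p2) & ~p3 & ~p4) | p2   — De Morgan
≡ (p1 & ~p1 & ~p3 & ~p4) | (p1 & ~p3 & ~p3 & ~p4) | (p1 & p2 & ~p3 & ~p4) | p2   — distribute & over |
≡ (p1 & ~p3 & ~p4) | p2   — simplify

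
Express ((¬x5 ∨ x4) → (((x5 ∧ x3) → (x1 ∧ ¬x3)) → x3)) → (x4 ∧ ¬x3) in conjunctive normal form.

((¬x5 ∨ x4) → (((x5 ∧ x3) → (x1 ∧ ¬x3)) → x3)) → (x4 ∧ ¬x3)
≡ ¬((¬x5 ∨ x4) → (((x5 ∧ x3) → (x1 ∧ ¬x3)) → x3)) ∨ (x4 ∧ ¬x3)   [eliminate →]
≡ ¬(¬(¬x5 ∨ x4) ∨ (((x5 ∧ x3) → (x1 ∧ ¬x3)) → x3)) ∨ (x4 ∧ ¬x3)   [eliminate →]
≡ ¬(¬(¬x5 ∨ x4) ∨ ¬((x5 ∧ x3) → (x1 ∧ ¬x3)) ∨ x3) ∨ (x4 ∧ ¬x3)   [eliminate →]
≡ ¬(¬(¬x5 ∨ x4) ∨ ¬(¬(x5 ∧ x3) ∨ (x1 ∧ ¬x3)) ∨ x3) ∨ (x4 ∧ ¬x3)   [eliminate →]
≡ (¬¬(¬x5 ∨ x4) ∧ ¬¬(¬(x5 ∧ x3) ∨ (x1 ∧ ¬x3)) ∧ ¬x3) ∨ (x4 ∧ ¬x3)   [De Morgan]
≡ ((¬x5 ∨ x4) ∧ ¬¬(¬(x5 ∧ x3) ∨ (x1 ∧ ¬x3)) ∧ ¬x3) ∨ (x4 ∧ ¬x3)   [double negation]
≡ ((¬x5 ∨ x4) ∧ (¬(x5 ∧ x3) ∨ (x1 ∧ ¬x3)) ∧ ¬x3) ∨ (x4 ∧ ¬x3)   [double negation]
≡ ((¬x5 ∨ x4) ∧ (¬x5 ∨ ¬x3 ∨ (x1 ∧ ¬x3)) ∧ ¬x3) ∨ (x4 ∧ ¬x3)   [De Morgan]
≡ (¬x5 ∨ x4 ∨ x4) ∧ (¬x5 ∨ x4 ∨ ¬x3) ∧ (¬x5 ∨ ¬x3 ∨ x1 ∨ x4) ∧ (¬x5 ∨ ¬x3 ∨ x1 ∨ ¬x3) ∧ (¬x5 ∨ ¬x3 ∨ ¬x3 ∨ x4) ∧ (¬x5 ∨ ¬x3 ∨ ¬x3 ∨ ¬x3) ∧ (¬x3 ∨ x4) ∧ (¬x3 ∨ ¬x3)   [distribute ∨ over ∧]
≡ (¬x5 ∨ x4) ∧ ¬x3   [simplify]

(¬x5 ∨ x4) ∧ ¬x3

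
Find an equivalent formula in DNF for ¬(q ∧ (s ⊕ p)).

¬q ∨ (¬s ∧ ¬p) ∨ (p ∧ s)

¬(q ∧ (s ⊕ p))
⇔ ¬(q ∧ ((s ∧ ¬p) ∨ (¬s ∧ p)))   [expand ⊕]
⇔ ¬q ∨ ¬((s ∧ ¬p) ∨ (¬s ∧ p))   [De Morgan]
⇔ ¬q ∨ (¬(s ∧ ¬p) ∧ ¬(¬s ∧ p))   [De Morgan]
⇔ ¬q ∨ ((¬s ∨ ¬¬p) ∧ ¬(¬s ∧ p))   [De Morgan]
⇔ ¬q ∨ ((¬s ∨ p) ∧ ¬(¬s ∧ p))   [double negation]
⇔ ¬q ∨ ((¬s ∨ p) ∧ (¬¬s ∨ ¬p))   [De Morgan]
⇔ ¬q ∨ ((¬s ∨ p) ∧ (s ∨ ¬p))   [double negation]
⇔ ¬q ∨ (¬s ∧ s) ∨ (¬s ∧ ¬p) ∨ (p ∧ s) ∨ (p ∧ ¬p)   [distribute ∧ over ∨]
⇔ ¬q ∨ (¬s ∧ ¬p) ∨ (p ∧ s)   [simplify]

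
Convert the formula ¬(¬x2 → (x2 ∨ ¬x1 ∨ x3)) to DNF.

¬x2 ∧ x1 ∧ ¬x3

¬(¬x2 → (x2 ∨ ¬x1 ∨ x3))
= ¬(¬¬x2 ∨ x2 ∨ ¬x1 ∨ x3)
= ¬¬¬x2 ∧ ¬x2 ∧ ¬¬x1 ∧ ¬x3
= ¬x2 ∧ ¬x2 ∧ ¬¬x1 ∧ ¬x3
= ¬x2 ∧ ¬x2 ∧ x1 ∧ ¬x3
= ¬x2 ∧ x1 ∧ ¬x3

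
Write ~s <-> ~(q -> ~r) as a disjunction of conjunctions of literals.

~s <-> ~(q -> ~r)
⇔ (~s -> ~(q -> ~r)) & (~(q -> ~r) -> ~s)   (eliminate <->)
⇔ (~~s | ~(q -> ~r)) & (~(q -> ~r) -> ~s)   (eliminate ->)
⇔ (~~s | ~(~q | ~r)) & (~(q -> ~r) -> ~s)   (eliminate ->)
⇔ (~~s | ~(~q | ~r)) & (~~(q -> ~r) | ~s)   (eliminate ->)
⇔ (~~s | ~(~q | ~r)) & (~~(~q | ~r) | ~s)   (eliminate ->)
⇔ (s | ~(~q | ~r)) & (~~(~q | ~r) | ~s)   (double negation)
⇔ (s | (~~q & ~~r)) & (~~(~q | ~r) | ~s)   (De Morgan)
⇔ (s | (q & ~~r)) & (~~(~q | ~r) | ~s)   (double negation)
⇔ (s | (q & r)) & (~~(~q | ~r) | ~s)   (double negation)
⇔ (s | (q & r)) & (~q | ~r | ~s)   (double negation)
⇔ (s & ~q) | (s & ~r) | (s & ~s) | (q & r & ~q) | (q & r & ~r) | (q & r & ~s)   (distribute & over |)
⇔ (s & ~q) | (s & ~r) | (q & r & ~s)   (simplify)

(s & ~q) | (s & ~r) | (q & r & ~s)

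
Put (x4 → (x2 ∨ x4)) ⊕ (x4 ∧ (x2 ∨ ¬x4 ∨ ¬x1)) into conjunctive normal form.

(x4 → (x2 ∨ x4)) ⊕ (x4 ∧ (x2 ∨ ¬x4 ∨ ¬x1))
⇔ ((x4 → (x2 ∨ x4)) ∨ (x4 ∧ (x2 ∨ ¬x4 ∨ ¬x1))) ∧ ¬((x4 → (x2 ∨ x4)) ∧ x4 ∧ (x2 ∨ ¬x4 ∨ ¬x1))   — expand ⊕
⇔ (¬x4 ∨ x2 ∨ x4 ∨ (x4 ∧ (x2 ∨ ¬x4 ∨ ¬x1))) ∧ ¬((x4 → (x2 ∨ x4)) ∧ x4 ∧ (x2 ∨ ¬x4 ∨ ¬x1))   — eliminate →
⇔ (¬x4 ∨ x2 ∨ x4 ∨ (x4 ∧ (x2 ∨ ¬x4 ∨ ¬x1))) ∧ ¬((¬x4 ∨ x2 ∨ x4) ∧ x4 ∧ (x2 ∨ ¬x4 ∨ ¬x1))   — eliminate →
⇔ (¬x4 ∨ x2 ∨ x4 ∨ (x4 ∧ (x2 ∨ ¬x4 ∨ ¬x1))) ∧ (¬(¬x4 ∨ x2 ∨ x4) ∨ ¬x4 ∨ ¬(x2 ∨ ¬x4 ∨ ¬x1))   — De Morgan
⇔ (¬x4 ∨ x2 ∨ x4 ∨ (x4 ∧ (x2 ∨ ¬x4 ∨ ¬x1))) ∧ ((¬¬x4 ∧ ¬x2 ∧ ¬x4) ∨ ¬x4 ∨ ¬(x2 ∨ ¬x4 ∨ ¬x1))   — De Morgan
⇔ (¬x4 ∨ x2 ∨ x4 ∨ (x4 ∧ (x2 ∨ ¬x4 ∨ ¬x1))) ∧ ((x4 ∧ ¬x2 ∧ ¬x4) ∨ ¬x4 ∨ ¬(x2 ∨ ¬x4 ∨ ¬x1))   — double negation
⇔ (¬x4 ∨ x2 ∨ x4 ∨ (x4 ∧ (x2 ∨ ¬x4 ∨ ¬x1))) ∧ ((x4 ∧ ¬x2 ∧ ¬x4) ∨ ¬x4 ∨ (¬x2 ∧ ¬¬x4 ∧ ¬¬x1))   — De Morgan
⇔ (¬x4 ∨ x2 ∨ x4 ∨ (x4 ∧ (x2 ∨ ¬x4 ∨ ¬x1))) ∧ ((x4 ∧ ¬x2 ∧ ¬x4) ∨ ¬x4 ∨ (¬x2 ∧ x4 ∧ ¬¬x1))   — double negation
⇔ (¬x4 ∨ x2 ∨ x4 ∨ (x4 ∧ (x2 ∨ ¬x4 ∨ ¬x1))) ∧ ((x4 ∧ ¬x2 ∧ ¬x4) ∨ ¬x4 ∨ (¬x2 ∧ x4 ∧ x1))   — double negation
⇔ (¬x4 ∨ x2 ∨ x4 ∨ x4) ∧ (¬x4 ∨ x2 ∨ x4 ∨ x2 ∨ ¬x4 ∨ ¬x1) ∧ (x4 ∨ ¬x4 ∨ ¬x2) ∧ (x4 ∨ ¬x4 ∨ x4) ∧ (x4 ∨ ¬x4 ∨ x1) ∧ (¬x2 ∨ ¬x4 ∨ ¬x2) ∧ (¬x2 ∨ ¬x4 ∨ x4) ∧ (¬x2 ∨ ¬x4 ∨ x1) ∧ (¬x4 ∨ ¬x4 ∨ ¬x2) ∧ (¬x4 ∨ ¬x4 ∨ x4) ∧ (¬x4 ∨ ¬x4 ∨ x1)   — distribute ∨ over ∧
⇔ (¬x2 ∨ ¬x4) ∧ (¬x4 ∨ x1)   — simplify

(¬x2 ∨ ¬x4) ∧ (¬x4 ∨ x1)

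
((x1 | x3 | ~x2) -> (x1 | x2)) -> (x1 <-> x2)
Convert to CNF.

((x1 | x3 | ~x2) -> (x1 | x2)) -> (x1 <-> x2)
≡ ~((x1 | x3 | ~x2) -> (x1 | x2)) | (x1 <-> x2)   [eliminate ->]
≡ ~(~(x1 | x3 | ~x2) | x1 | x2) | (x1 <-> x2)   [eliminate ->]
≡ ~(~(x1 | x3 | ~x2) | x1 | x2) | ((x1 -> x2) & (x2 -> x1))   [eliminate <->]
≡ ~(~(x1 | x3 | ~x2) | x1 | x2) | ((~x1 | x2) & (x2 -> x1))   [eliminate ->]
≡ ~(~(x1 | x3 | ~x2) | x1 | x2) | ((~x1 | x2) & (~x2 | x1))   [eliminate ->]
≡ (~~(x1 | x3 | ~x2) & ~x1 & ~x2) | ((~x1 | x2) & (~x2 | x1))   [De Morgan]
≡ ((x1 | x3 | ~x2) & ~x1 & ~x2) | ((~x1 | x2) & (~x2 | x1))   [double negation]
≡ (x1 | x3 | ~x2 | ~x1 | x2) & (x1 | x3 | ~x2 | ~x2 | x1) & (~x1 | ~x1 | x2) & (~x1 | ~x2 | x1) & (~x2 | ~x1 | x2) & (~x2 | ~x2 | x1)   [distribute | over &]
≡ (~x1 | x2) & (~x2 | x1)   [simplify]

(~x1 | x2) & (~x2 | x1)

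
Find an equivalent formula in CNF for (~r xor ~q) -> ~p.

(~r xor ~q) -> ~p
≡ ~(~r xor ~q) | ~p   [eliminate ->]
≡ ~((~r | ~q) & ~(~r & ~q)) | ~p   [expand xor]
≡ ~(~r | ~q) | ~~(~r & ~q) | ~p   [De Morgan]
≡ (~~r & ~~q) | ~~(~r & ~q) | ~p   [De Morgan]
≡ (r & ~~q) | ~~(~r & ~q) | ~p   [double negation]
≡ (r & q) | ~~(~r & ~q) | ~p   [double negation]
≡ (r & q) | (~r & ~q) | ~p   [double negation]
≡ (r | ~r | ~p) & (r | ~q | ~p) & (q | ~r | ~p) & (q | ~q | ~p)   [distribute | over &]
≡ (r | ~q | ~p) & (q | ~r | ~p)   [simplify]

(r | ~q | ~p) & (q | ~r | ~p)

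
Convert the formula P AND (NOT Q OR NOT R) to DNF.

P AND (NOT Q OR NOT R)
≡ (P AND NOT Q) OR (P AND NOT R)   [distribute AND over OR]

(P AND NOT Q) OR (P AND NOT R)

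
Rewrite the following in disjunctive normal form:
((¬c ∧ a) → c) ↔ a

a ∧ c

((¬c ∧ a) → c) ↔ a
≡ (((¬c ∧ a) → c) → a) ∧ (a → ((¬c ∧ a) → c))   [eliminate ↔]
≡ (¬((¬c ∧ a) → c) ∨ a) ∧ (a → ((¬c ∧ a) → c))   [eliminate →]
≡ (¬(¬(¬c ∧ a) ∨ c) ∨ a) ∧ (a → ((¬c ∧ a) → c))   [eliminate →]
≡ (¬(¬(¬c ∧ a) ∨ c) ∨ a) ∧ (¬a ∨ ((¬c ∧ a) → c))   [eliminate →]
≡ (¬(¬(¬c ∧ a) ∨ c) ∨ a) ∧ (¬a ∨ ¬(¬c ∧ a) ∨ c)   [eliminate →]
≡ ((¬¬(¬c ∧ a) ∧ ¬c) ∨ a) ∧ (¬a ∨ ¬(¬c ∧ a) ∨ c)   [De Morgan]
≡ ((¬c ∧ a ∧ ¬c) ∨ a) ∧ (¬a ∨ ¬(¬c ∧ a) ∨ c)   [double negation]
≡ ((¬c ∧ a ∧ ¬c) ∨ a) ∧ (¬a ∨ ¬¬c ∨ ¬a ∨ c)   [De Morgan]
≡ ((¬c ∧ a ∧ ¬c) ∨ a) ∧ (¬a ∨ c ∨ ¬a ∨ c)   [double negation]
≡ (¬c ∧ a ∧ ¬c ∧ ¬a) ∨ (¬c ∧ a ∧ ¬c ∧ c) ∨ (¬c ∧ a ∧ ¬c ∧ ¬a) ∨ (¬c ∧ a ∧ ¬c ∧ c) ∨ (a ∧ ¬a) ∨ (a ∧ c) ∨ (a ∧ ¬a) ∨ (a ∧ c)   [distribute ∧ over ∨]
≡ a ∧ c   [simplify]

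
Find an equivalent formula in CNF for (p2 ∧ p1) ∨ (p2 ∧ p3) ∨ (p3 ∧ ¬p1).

(p2 ∨ p3) ∧ (p2 ∨ ¬p1) ∧ (p1 ∨ p3)

(p2 ∧ p1) ∨ (p2 ∧ p3) ∨ (p3 ∧ ¬p1)
≡ (p2 ∨ p2 ∨ p3) ∧ (p2 ∨ p2 ∨ ¬p1) ∧ (p2 ∨ p3 ∨ p3) ∧ (p2 ∨ p3 ∨ ¬p1) ∧ (p1 ∨ p2 ∨ p3) ∧ (p1 ∨ p2 ∨ ¬p1) ∧ (p1 ∨ p3 ∨ p3) ∧ (p1 ∨ p3 ∨ ¬p1)
≡ (p2 ∨ p3) ∧ (p2 ∨ ¬p1) ∧ (p1 ∨ p3)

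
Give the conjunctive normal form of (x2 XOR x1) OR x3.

(x2 XOR x1) OR x3
⇔ ((x2 OR x1) AND NOT (x2 AND x1)) OR x3   — expand XOR
⇔ ((x2 OR x1) AND (NOT x2 OR NOT x1)) OR x3   — De Morgan
⇔ (x2 OR x1 OR x3) AND (NOT x2 OR NOT x1 OR x3)   — distribute OR over AND

(x2 OR x1 OR x3) AND (NOT x2 OR NOT x1 OR x3)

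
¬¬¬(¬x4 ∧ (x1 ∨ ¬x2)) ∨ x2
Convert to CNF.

x4 ∨ x2

¬¬¬(¬x4 ∧ (x1 ∨ ¬x2)) ∨ x2
= ¬(¬x4 ∧ (x1 ∨ ¬x2)) ∨ x2
= ¬¬x4 ∨ ¬(x1 ∨ ¬x2) ∨ x2
= x4 ∨ ¬(x1 ∨ ¬x2) ∨ x2
= x4 ∨ (¬x1 ∧ ¬¬x2) ∨ x2
= x4 ∨ (¬x1 ∧ x2) ∨ x2
= (x4 ∨ ¬x1 ∨ x2) ∧ (x4 ∨ x2 ∨ x2)
= x4 ∨ x2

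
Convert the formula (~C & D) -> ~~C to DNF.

C | ~D

(~C & D) -> ~~C
≡ ~(~C & D) | ~~C   [eliminate ->]
≡ ~~C | ~D | ~~C   [De Morgan]
≡ C | ~D | ~~C   [double negation]
≡ C | ~D | C   [double negation]
≡ C | ~D   [simplify]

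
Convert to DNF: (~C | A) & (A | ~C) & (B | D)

(~C | A) & (A | ~C) & (B | D)
= (~C & A & B) | (~C & A & D) | (~C & ~C & B) | (~C & ~C & D) | (A & A & B) | (A & A & D) | (A & ~C & B) | (A & ~C & D)   [distribute & over |]
= (~C & B) | (~C & D) | (A & B) | (A & D)   [simplify]

(~C & B) | (~C & D) | (A & B) | (A & D)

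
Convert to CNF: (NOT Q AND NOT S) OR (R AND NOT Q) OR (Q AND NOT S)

(NOT Q OR NOT S) AND (NOT S OR R)

(NOT Q AND NOT S) OR (R AND NOT Q) OR (Q AND NOT S)
≡ (NOT Q OR R OR Q) AND (NOT Q OR R OR NOT S) AND (NOT Q OR NOT Q OR Q) AND (NOT Q OR NOT Q OR NOT S) AND (NOT S OR R OR Q) AND (NOT S OR R OR NOT S) AND (NOT S OR NOT Q OR Q) AND (NOT S OR NOT Q OR NOT S)   (distribute OR over AND)
≡ (NOT Q OR NOT S) AND (NOT S OR R)   (simplify)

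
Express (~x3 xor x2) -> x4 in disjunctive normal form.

(x3 & ~x2) | (x2 & ~x3) | x4

(~x3 xor x2) -> x4
≡ ~(~x3 xor x2) | x4   (eliminate ->)
≡ ~((~x3 & ~x2) | (~~x3 & x2)) | x4   (expand xor)
≡ (~(~x3 & ~x2) & ~(~~x3 & x2)) | x4   (De Morgan)
≡ ((~~x3 | ~~x2) & ~(~~x3 & x2)) | x4   (De Morgan)
≡ ((x3 | ~~x2) & ~(~~x3 & x2)) | x4   (double negation)
≡ ((x3 | x2) & ~(~~x3 & x2)) | x4   (double negation)
≡ ((x3 | x2) & (~~~x3 | ~x2)) | x4   (De Morgan)
≡ ((x3 | x2) & (~x3 | ~x2)) | x4   (double negation)
≡ (x3 & ~x3) | (x3 & ~x2) | (x2 & ~x3) | (x2 & ~x2) | x4   (distribute & over |)
≡ (x3 & ~x2) | (x2 & ~x3) | x4   (simplify)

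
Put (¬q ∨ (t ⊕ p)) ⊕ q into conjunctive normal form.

(¬t ∨ p ∨ ¬q) ∧ (¬p ∨ t ∨ ¬q)

(¬q ∨ (t ⊕ p)) ⊕ q
⇔ (¬q ∨ (t ⊕ p) ∨ q) ∧ ¬((¬q ∨ (t ⊕ p)) ∧ q)
⇔ (¬q ∨ ((t ∨ p) ∧ ¬(t ∧ p)) ∨ q) ∧ ¬((¬q ∨ (t ⊕ p)) ∧ q)
⇔ (¬q ∨ ((t ∨ p) ∧ ¬(t ∧ p)) ∨ q) ∧ ¬((¬q ∨ ((t ∨ p) ∧ ¬(t ∧ p))) ∧ q)
⇔ (¬q ∨ ((t ∨ p) ∧ (¬t ∨ ¬p)) ∨ q) ∧ ¬((¬q ∨ ((t ∨ p) ∧ ¬(t ∧ p))) ∧ q)
⇔ (¬q ∨ ((t ∨ p) ∧ (¬t ∨ ¬p)) ∨ q) ∧ (¬(¬q ∨ ((t ∨ p) ∧ ¬(t ∧ p))) ∨ ¬q)
⇔ (¬q ∨ ((t ∨ p) ∧ (¬t ∨ ¬p)) ∨ q) ∧ ((¬¬q ∧ ¬((t ∨ p) ∧ ¬(t ∧ p))) ∨ ¬q)
⇔ (¬q ∨ ((t ∨ p) ∧ (¬t ∨ ¬p)) ∨ q) ∧ ((q ∧ ¬((t ∨ p) ∧ ¬(t ∧ p))) ∨ ¬q)
⇔ (¬q ∨ ((t ∨ p) ∧ (¬t ∨ ¬p)) ∨ q) ∧ ((q ∧ (¬(t ∨ p) ∨ ¬¬(t ∧ p))) ∨ ¬q)
⇔ (¬q ∨ ((t ∨ p) ∧ (¬t ∨ ¬p)) ∨ q) ∧ ((q ∧ ((¬t ∧ ¬p) ∨ ¬¬(t ∧ p))) ∨ ¬q)
⇔ (¬q ∨ ((t ∨ p) ∧ (¬t ∨ ¬p)) ∨ q) ∧ ((q ∧ ((¬t ∧ ¬p) ∨ (t ∧ p))) ∨ ¬q)
⇔ (¬q ∨ t ∨ p ∨ q) ∧ (¬q ∨ ¬t ∨ ¬p ∨ q) ∧ (q ∨ ¬q) ∧ (¬t ∨ t ∨ ¬q) ∧ (¬t ∨ p ∨ ¬q) ∧ (¬p ∨ t ∨ ¬q) ∧ (¬p ∨ p ∨ ¬q)
⇔ (¬t ∨ p ∨ ¬q) ∧ (¬p ∨ t ∨ ¬q)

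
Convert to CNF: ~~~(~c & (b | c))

c | ~b

~~~(~c & (b | c))
≡ ~(~c & (b | c))   — double negation
≡ ~~c | ~(b | c)   — De Morgan
≡ c | ~(b | c)   — double negation
≡ c | (~b & ~c)   — De Morgan
≡ (c | ~b) & (c | ~c)   — distribute | over &
≡ c | ~b   — simplify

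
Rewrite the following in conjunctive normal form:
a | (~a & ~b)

a | (~a & ~b)
≡ (a | ~a) & (a | ~b)   [distribute | over &]
≡ a | ~b   [simplify]

a | ~b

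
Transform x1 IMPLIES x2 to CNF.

NOT x1 OR x2

x1 IMPLIES x2
≡ NOT x1 OR x2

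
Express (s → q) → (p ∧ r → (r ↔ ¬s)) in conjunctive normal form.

(s → q) → (p ∧ r → (r ↔ ¬s))
≡ ¬(s → q) ∨ (p ∧ r → (r ↔ ¬s))   (eliminate →)
≡ ¬(¬s ∨ q) ∨ (p ∧ r → (r ↔ ¬s))   (eliminate →)
≡ ¬(¬s ∨ q) ∨ ¬(p ∧ r) ∨ (r ↔ ¬s)   (eliminate →)
≡ ¬(¬s ∨ q) ∨ ¬(p ∧ r) ∨ (r → ¬s) ∧ (¬s → r)   (eliminate ↔)
≡ ¬(¬s ∨ q) ∨ ¬(p ∧ r) ∨ (¬r ∨ ¬s) ∧ (¬s → r)   (eliminate →)
≡ ¬(¬s ∨ q) ∨ ¬(p ∧ r) ∨ (¬r ∨ ¬s) ∧ (¬¬s ∨ r)   (eliminate →)
≡ ¬¬s ∧ ¬q ∨ ¬(p ∧ r) ∨ (¬r ∨ ¬s) ∧ (¬¬s ∨ r)   (De Morgan)
≡ s ∧ ¬q ∨ ¬(p ∧ r) ∨ (¬r ∨ ¬s) ∧ (¬¬s ∨ r)   (double negation)
≡ s ∧ ¬q ∨ ¬p ∨ ¬r ∨ (¬r ∨ ¬s) ∧ (¬¬s ∨ r)   (De Morgan)
≡ s ∧ ¬q ∨ ¬p ∨ ¬r ∨ (¬r ∨ ¬s) ∧ (s ∨ r)   (double negation)
≡ (s ∨ ¬p ∨ ¬r ∨ ¬r ∨ ¬s) ∧ (s ∨ ¬p ∨ ¬r ∨ s ∨ r) ∧ (¬q ∨ ¬p ∨ ¬r ∨ ¬r ∨ ¬s) ∧ (¬q ∨ ¬p ∨ ¬r ∨ s ∨ r)   (distribute ∨ over ∧)
≡ ¬q ∨ ¬p ∨ ¬r ∨ ¬s   (simplify)

¬q ∨ ¬p ∨ ¬r ∨ ¬s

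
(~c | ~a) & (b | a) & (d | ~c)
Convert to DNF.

(~c & b) | (~c & a) | (~a & b & d)

(~c | ~a) & (b | a) & (d | ~c)
= (~c & b & d) | (~c & b & ~c) | (~c & a & d) | (~c & a & ~c) | (~a & b & d) | (~a & b & ~c) | (~a & a & d) | (~a & a & ~c)   [distribute & over |]
= (~c & b) | (~c & a) | (~a & b & d)   [simplify]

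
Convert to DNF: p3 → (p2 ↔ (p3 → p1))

p3 → (p2 ↔ (p3 → p1))
⇔ ¬p3 ∨ (p2 ↔ (p3 → p1))   [eliminate →]
⇔ ¬p3 ∨ ((p2 → (p3 → p1)) ∧ ((p3 → p1) → p2))   [eliminate ↔]
⇔ ¬p3 ∨ ((¬p2 ∨ (p3 → p1)) ∧ ((p3 → p1) → p2))   [eliminate →]
⇔ ¬p3 ∨ ((¬p2 ∨ ¬p3 ∨ p1) ∧ ((p3 → p1) → p2))   [eliminate →]
⇔ ¬p3 ∨ ((¬p2 ∨ ¬p3 ∨ p1) ∧ (¬(p3 → p1) ∨ p2))   [eliminate →]
⇔ ¬p3 ∨ ((¬p2 ∨ ¬p3 ∨ p1) ∧ (¬(¬p3 ∨ p1) ∨ p2))   [eliminate →]
⇔ ¬p3 ∨ ((¬p2 ∨ ¬p3 ∨ p1) ∧ ((¬¬p3 ∧ ¬p1) ∨ p2))   [De Morgan]
⇔ ¬p3 ∨ ((¬p2 ∨ ¬p3 ∨ p1) ∧ ((p3 ∧ ¬p1) ∨ p2))   [double negation]
⇔ ¬p3 ∨ (¬p2 ∧ p3 ∧ ¬p1) ∨ (¬p2 ∧ p2) ∨ (¬p3 ∧ p3 ∧ ¬p1) ∨ (¬p3 ∧ p2) ∨ (p1 ∧ p3 ∧ ¬p1) ∨ (p1 ∧ p2)   [distribute ∧ over ∨]
⇔ ¬p3 ∨ (¬p2 ∧ p3 ∧ ¬p1) ∨ (p1 ∧ p2)   [simplify]

¬p3 ∨ (¬p2 ∧ p3 ∧ ¬p1) ∨ (p1 ∧ p2)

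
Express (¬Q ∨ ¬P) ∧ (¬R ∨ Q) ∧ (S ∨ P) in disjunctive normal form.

(¬Q ∧ ¬R ∧ S) ∨ (¬Q ∧ ¬R ∧ P) ∨ (¬P ∧ ¬R ∧ S) ∨ (¬P ∧ Q ∧ S)

(¬Q ∨ ¬P) ∧ (¬R ∨ Q) ∧ (S ∨ P)
≡ (¬Q ∧ ¬R ∧ S) ∨ (¬Q ∧ ¬R ∧ P) ∨ (¬Q ∧ Q ∧ S) ∨ (¬Q ∧ Q ∧ P) ∨ (¬P ∧ ¬R ∧ S) ∨ (¬P ∧ ¬R ∧ P) ∨ (¬P ∧ Q ∧ S) ∨ (¬P ∧ Q ∧ P)   — distribute ∧ over ∨
≡ (¬Q ∧ ¬R ∧ S) ∨ (¬Q ∧ ¬R ∧ P) ∨ (¬P ∧ ¬R ∧ S) ∨ (¬P ∧ Q ∧ S)   — simplify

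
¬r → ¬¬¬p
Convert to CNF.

r ∨ ¬p

¬r → ¬¬¬p
= ¬¬r ∨ ¬¬¬p   (eliminate →)
= r ∨ ¬¬¬p   (double negation)
= r ∨ ¬p   (double negation)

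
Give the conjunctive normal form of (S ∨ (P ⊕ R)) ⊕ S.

(S ∨ (P ⊕ R)) ⊕ S
≡ (S ∨ (P ⊕ R) ∨ S) ∧ ¬((S ∨ (P ⊕ R)) ∧ S)
≡ (S ∨ ((P ∨ R) ∧ ¬(P ∧ R)) ∨ S) ∧ ¬((S ∨ (P ⊕ R)) ∧ S)
≡ (S ∨ ((P ∨ R) ∧ ¬(P ∧ R)) ∨ S) ∧ ¬((S ∨ ((P ∨ R) ∧ ¬(P ∧ R))) ∧ S)
≡ (S ∨ ((P ∨ R) ∧ (¬P ∨ ¬R)) ∨ S) ∧ ¬((S ∨ ((P ∨ R) ∧ ¬(P ∧ R))) ∧ S)
≡ (S ∨ ((P ∨ R) ∧ (¬P ∨ ¬R)) ∨ S) ∧ (¬(S ∨ ((P ∨ R) ∧ ¬(P ∧ R))) ∨ ¬S)
≡ (S ∨ ((P ∨ R) ∧ (¬P ∨ ¬R)) ∨ S) ∧ ((¬S ∧ ¬((P ∨ R) ∧ ¬(P ∧ R))) ∨ ¬S)
≡ (S ∨ ((P ∨ R) ∧ (¬P ∨ ¬R)) ∨ S) ∧ ((¬S ∧ (¬(P ∨ R) ∨ ¬¬(P ∧ R))) ∨ ¬S)
≡ (S ∨ ((P ∨ R) ∧ (¬P ∨ ¬R)) ∨ S) ∧ ((¬S ∧ ((¬P ∧ ¬R) ∨ ¬¬(P ∧ R))) ∨ ¬S)
≡ (S ∨ ((P ∨ R) ∧ (¬P ∨ ¬R)) ∨ S) ∧ ((¬S ∧ ((¬P ∧ ¬R) ∨ (P ∧ R))) ∨ ¬S)
≡ (S ∨ P ∨ R ∨ S) ∧ (S ∨ ¬P ∨ ¬R ∨ S) ∧ (¬S ∨ ¬S) ∧ (¬P ∨ P ∨ ¬S) ∧ (¬P ∨ R ∨ ¬S) ∧ (¬R ∨ P ∨ ¬S) ∧ (¬R ∨ R ∨ ¬S)
≡ (S ∨ P ∨ R) ∧ (S ∨ ¬P ∨ ¬R) ∧ ¬S

(S ∨ P ∨ R) ∧ (S ∨ ¬P ∨ ¬R) ∧ ¬S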